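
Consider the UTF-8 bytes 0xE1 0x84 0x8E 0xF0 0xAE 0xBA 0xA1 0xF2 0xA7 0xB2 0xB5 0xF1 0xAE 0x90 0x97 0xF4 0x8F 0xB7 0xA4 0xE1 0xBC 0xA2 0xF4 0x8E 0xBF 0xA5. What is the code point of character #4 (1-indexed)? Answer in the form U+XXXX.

Offset 0: leading byte 0xE1 = 11100001 → 3-byte char #1 = E1 84 8E.
Offset 3: leading byte 0xF0 = 11110000 → 4-byte char #2 = F0 AE BA A1.
Offset 7: leading byte 0xF2 = 11110010 → 4-byte char #3 = F2 A7 B2 B5.
Offset 11: leading byte 0xF1 = 11110001 → 4-byte char #4 = F1 AE 90 97.
Leading byte 0xF1 = 11110001 matches 11110xxx → 4-byte sequence.
Byte 1: 0xF1 = 11110001, payload 001 (3 bits).
Byte 2: 0xAE = 10101110 (10xxxxxx ✓), payload 101110.
Byte 3: 0x90 = 10010000 (10xxxxxx ✓), payload 010000.
Byte 4: 0x97 = 10010111 (10xxxxxx ✓), payload 010111.
Concatenate: 001101110010000010111 = 0x6E417 (21 bits → U+6E417).

U+6E417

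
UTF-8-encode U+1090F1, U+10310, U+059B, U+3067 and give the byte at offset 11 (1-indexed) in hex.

0xE3

1-indexed offset 11 is 0-indexed offset 10.
U+1090F1 → 4-byte form F4 89 83 B1 at offsets 0–3.
U+10310 → 4-byte form F0 90 8C 90 at offsets 4–7.
U+059B → 2-byte form D6 9B at offsets 8–9.
U+3067 → 3-byte form E3 81 A7 at offsets 10–12.
Offset 10 falls in char 4's range; it's byte 1 of E3 81 A7 = 0xE3.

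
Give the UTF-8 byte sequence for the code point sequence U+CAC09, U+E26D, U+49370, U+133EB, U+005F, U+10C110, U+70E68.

F3 8A B0 89 EE 89 AD F1 89 8D B0 F0 93 8F AB 5F F4 8C 84 90 F1 B0 B9 A8

U+CAC09: 4-byte form → F3 8A B0 89.
U+E26D: 3-byte form → EE 89 AD.
U+49370: 4-byte form → F1 89 8D B0.
U+133EB: 4-byte form → F0 93 8F AB.
U+005F: 1-byte form → 5F.
U+10C110: 4-byte form → F4 8C 84 90.
U+70E68: 4-byte form → F1 B0 B9 A8.
Concatenated (24 bytes): F3 8A B0 89 EE 89 AD F1 89 8D B0 F0 93 8F AB 5F F4 8C 84 90 F1 B0 B9 A8.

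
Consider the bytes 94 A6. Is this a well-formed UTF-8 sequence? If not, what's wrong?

invalid (continuation byte with no leading byte)

Byte 0x94 = 10010100 has the form 10xxxxxx — a continuation byte — but there is no preceding leading byte.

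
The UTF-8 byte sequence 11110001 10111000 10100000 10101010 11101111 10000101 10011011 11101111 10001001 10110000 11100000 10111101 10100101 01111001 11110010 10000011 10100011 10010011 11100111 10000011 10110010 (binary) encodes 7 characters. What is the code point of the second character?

U+F15B

Offset 0: leading byte 0xF1 = 11110001 → 4-byte char #1 = F1 B8 A0 AA.
Offset 4: leading byte 0xEF = 11101111 → 3-byte char #2 = EF 85 9B.
Leading byte 0xEF = 11101111 matches 1110xxxx → 3-byte sequence.
Byte 1: 0xEF = 11101111, payload 1111 (4 bits).
Byte 2: 0x85 = 10000101 (10xxxxxx ✓), payload 000101.
Byte 3: 0x9B = 10011011 (10xxxxxx ✓), payload 011011.
Concatenate: 1111000101011011 = 0xF15B (16 bits → U+F15B).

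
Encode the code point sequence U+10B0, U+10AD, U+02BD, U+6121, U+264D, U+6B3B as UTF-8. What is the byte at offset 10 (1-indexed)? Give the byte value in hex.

1-indexed offset 10 is 0-indexed offset 9.
U+10B0 → 3-byte form E1 82 B0 at offsets 0–2.
U+10AD → 3-byte form E1 82 AD at offsets 3–5.
U+02BD → 2-byte form CA BD at offsets 6–7.
U+6121 → 3-byte form E6 84 A1 at offsets 8–10.
Offset 9 falls in char 4's range; it's byte 2 of E6 84 A1 = 0x84.

0x84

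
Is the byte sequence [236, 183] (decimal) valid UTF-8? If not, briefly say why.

invalid (sequence truncated)

Leading byte 0xEC = 11101100 → 3-byte form, but only 2 bytes are present.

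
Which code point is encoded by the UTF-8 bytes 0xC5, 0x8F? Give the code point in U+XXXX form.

Leading byte 0xC5 = 11000101 matches 110xxxxx → 2-byte sequence.
Byte 1: 0xC5 = 11000101, payload 00101 (5 bits).
Byte 2: 0x8F = 10001111 (10xxxxxx ✓), payload 001111.
Concatenate: 00101001111 = 0x14F (11 bits → U+014F).

U+014F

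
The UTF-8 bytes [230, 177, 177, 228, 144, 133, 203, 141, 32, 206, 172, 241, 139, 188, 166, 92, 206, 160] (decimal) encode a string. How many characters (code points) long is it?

Byte at offset 0: 0xE6 = 11100110 → 3-byte char (#1). Advance 3.
Byte at offset 3: 0xE4 = 11100100 → 3-byte char (#2). Advance 3.
Byte at offset 6: 0xCB = 11001011 → 2-byte char (#3). Advance 2.
Byte at offset 8: 0x20 = 00100000 → 1-byte char (#4). Advance 1.
Byte at offset 9: 0xCE = 11001110 → 2-byte char (#5). Advance 2.
Byte at offset 11: 0xF1 = 11110001 → 4-byte char (#6). Advance 4.
Byte at offset 15: 0x5C = 01011100 → 1-byte char (#7). Advance 1.
Byte at offset 16: 0xCE = 11001110 → 2-byte char (#8). Advance 2.
Reached end at offset 18 after 8 code points.

8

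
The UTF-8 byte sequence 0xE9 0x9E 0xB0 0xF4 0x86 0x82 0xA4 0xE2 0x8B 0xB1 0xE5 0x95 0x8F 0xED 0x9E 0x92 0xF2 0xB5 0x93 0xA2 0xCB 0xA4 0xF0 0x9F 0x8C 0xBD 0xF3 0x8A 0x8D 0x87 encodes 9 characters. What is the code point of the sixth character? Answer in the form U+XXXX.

U+B54E2

Offset 0: leading byte 0xE9 = 11101001 → 3-byte char #1 = E9 9E B0.
Offset 3: leading byte 0xF4 = 11110100 → 4-byte char #2 = F4 86 82 A4.
Offset 7: leading byte 0xE2 = 11100010 → 3-byte char #3 = E2 8B B1.
Offset 10: leading byte 0xE5 = 11100101 → 3-byte char #4 = E5 95 8F.
Offset 13: leading byte 0xED = 11101101 → 3-byte char #5 = ED 9E 92.
Offset 16: leading byte 0xF2 = 11110010 → 4-byte char #6 = F2 B5 93 A2.
Leading byte 0xF2 = 11110010 matches 11110xxx → 4-byte sequence.
Byte 1: 0xF2 = 11110010, payload 010 (3 bits).
Byte 2: 0xB5 = 10110101 (10xxxxxx ✓), payload 110101.
Byte 3: 0x93 = 10010011 (10xxxxxx ✓), payload 010011.
Byte 4: 0xA2 = 10100010 (10xxxxxx ✓), payload 100010.
Concatenate: 010110101010011100010 = 0xB54E2 (21 bits → U+B54E2).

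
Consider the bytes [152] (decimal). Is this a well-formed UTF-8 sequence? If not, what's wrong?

Byte 0x98 = 10011000 has the form 10xxxxxx — a continuation byte — but there is no preceding leading byte.

invalid (continuation byte with no leading byte)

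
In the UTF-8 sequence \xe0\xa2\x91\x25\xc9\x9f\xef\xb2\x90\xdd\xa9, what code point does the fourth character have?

Offset 0: leading byte 0xE0 = 11100000 → 3-byte char #1 = E0 A2 91.
Offset 3: leading byte 0x25 = 00100101 → 1-byte char #2 = 25.
Offset 4: leading byte 0xC9 = 11001001 → 2-byte char #3 = C9 9F.
Offset 6: leading byte 0xEF = 11101111 → 3-byte char #4 = EF B2 90.
Leading byte 0xEF = 11101111 matches 1110xxxx → 3-byte sequence.
Byte 1: 0xEF = 11101111, payload 1111 (4 bits).
Byte 2: 0xB2 = 10110010 (10xxxxxx ✓), payload 110010.
Byte 3: 0x90 = 10010000 (10xxxxxx ✓), payload 010000.
Concatenate: 1111110010010000 = 0xFC90 (16 bits → U+FC90).

U+FC90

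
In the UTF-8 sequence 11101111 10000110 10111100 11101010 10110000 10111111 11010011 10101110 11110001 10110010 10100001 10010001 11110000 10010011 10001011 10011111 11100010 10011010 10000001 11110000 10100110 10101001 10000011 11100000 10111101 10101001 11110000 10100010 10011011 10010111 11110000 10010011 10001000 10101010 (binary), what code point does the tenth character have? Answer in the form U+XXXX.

Offset 0: leading byte 0xEF = 11101111 → 3-byte char #1 = EF 86 BC.
Offset 3: leading byte 0xEA = 11101010 → 3-byte char #2 = EA B0 BF.
Offset 6: leading byte 0xD3 = 11010011 → 2-byte char #3 = D3 AE.
Offset 8: leading byte 0xF1 = 11110001 → 4-byte char #4 = F1 B2 A1 91.
Offset 12: leading byte 0xF0 = 11110000 → 4-byte char #5 = F0 93 8B 9F.
Offset 16: leading byte 0xE2 = 11100010 → 3-byte char #6 = E2 9A 81.
Offset 19: leading byte 0xF0 = 11110000 → 4-byte char #7 = F0 A6 A9 83.
Offset 23: leading byte 0xE0 = 11100000 → 3-byte char #8 = E0 BD A9.
Offset 26: leading byte 0xF0 = 11110000 → 4-byte char #9 = F0 A2 9B 97.
Offset 30: leading byte 0xF0 = 11110000 → 4-byte char #10 = F0 93 88 AA.
Leading byte 0xF0 = 11110000 matches 11110xxx → 4-byte sequence.
Byte 1: 0xF0 = 11110000, payload 000 (3 bits).
Byte 2: 0x93 = 10010011 (10xxxxxx ✓), payload 010011.
Byte 3: 0x88 = 10001000 (10xxxxxx ✓), payload 001000.
Byte 4: 0xAA = 10101010 (10xxxxxx ✓), payload 101010.
Concatenate: 000010011001000101010 = 0x1322A (21 bits → U+1322A).

U+1322A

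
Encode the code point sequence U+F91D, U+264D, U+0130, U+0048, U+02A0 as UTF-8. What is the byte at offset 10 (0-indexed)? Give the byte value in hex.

U+F91D → 3-byte form EF A4 9D at offsets 0–2.
U+264D → 3-byte form E2 99 8D at offsets 3–5.
U+0130 → 2-byte form C4 B0 at offsets 6–7.
U+0048 → 1-byte form 48 at offsets 8–8.
U+02A0 → 2-byte form CA A0 at offsets 9–10.
Offset 10 falls in char 5's range; it's byte 2 of CA A0 = 0xA0.

0xA0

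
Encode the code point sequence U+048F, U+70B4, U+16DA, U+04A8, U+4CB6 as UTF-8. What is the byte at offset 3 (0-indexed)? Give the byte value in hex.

0x82

U+048F → 2-byte form D2 8F at offsets 0–1.
U+70B4 → 3-byte form E7 82 B4 at offsets 2–4.
Offset 3 falls in char 2's range; it's byte 2 of E7 82 B4 = 0x82.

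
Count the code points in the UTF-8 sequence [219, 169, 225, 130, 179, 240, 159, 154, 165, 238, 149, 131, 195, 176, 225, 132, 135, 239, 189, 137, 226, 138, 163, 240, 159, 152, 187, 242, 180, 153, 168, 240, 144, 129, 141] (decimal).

Byte at offset 0: 0xDB = 11011011 → 2-byte char (#1). Advance 2.
Byte at offset 2: 0xE1 = 11100001 → 3-byte char (#2). Advance 3.
Byte at offset 5: 0xF0 = 11110000 → 4-byte char (#3). Advance 4.
Byte at offset 9: 0xEE = 11101110 → 3-byte char (#4). Advance 3.
Byte at offset 12: 0xC3 = 11000011 → 2-byte char (#5). Advance 2.
Byte at offset 14: 0xE1 = 11100001 → 3-byte char (#6). Advance 3.
Byte at offset 17: 0xEF = 11101111 → 3-byte char (#7). Advance 3.
Byte at offset 20: 0xE2 = 11100010 → 3-byte char (#8). Advance 3.
Byte at offset 23: 0xF0 = 11110000 → 4-byte char (#9). Advance 4.
Byte at offset 27: 0xF2 = 11110010 → 4-byte char (#10). Advance 4.
Byte at offset 31: 0xF0 = 11110000 → 4-byte char (#11). Advance 4.
Reached end at offset 35 after 11 code points.

11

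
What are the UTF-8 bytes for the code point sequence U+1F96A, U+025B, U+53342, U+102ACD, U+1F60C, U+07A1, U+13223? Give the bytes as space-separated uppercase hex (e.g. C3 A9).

U+1F96A: 4-byte form → F0 9F A5 AA.
U+025B: 2-byte form → C9 9B.
U+53342: 4-byte form → F1 93 8D 82.
U+102ACD: 4-byte form → F4 82 AB 8D.
U+1F60C: 4-byte form → F0 9F 98 8C.
U+07A1: 2-byte form → DE A1.
U+13223: 4-byte form → F0 93 88 A3.
Concatenated (24 bytes): F0 9F A5 AA C9 9B F1 93 8D 82 F4 82 AB 8D F0 9F 98 8C DE A1 F0 93 88 A3.

F0 9F A5 AA C9 9B F1 93 8D 82 F4 82 AB 8D F0 9F 98 8C DE A1 F0 93 88 A3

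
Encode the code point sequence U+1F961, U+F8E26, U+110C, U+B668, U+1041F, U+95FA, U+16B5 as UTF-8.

U+1F961: 4-byte form → F0 9F A5 A1.
U+F8E26: 4-byte form → F3 B8 B8 A6.
U+110C: 3-byte form → E1 84 8C.
U+B668: 3-byte form → EB 99 A8.
U+1041F: 4-byte form → F0 90 90 9F.
U+95FA: 3-byte form → E9 97 BA.
U+16B5: 3-byte form → E1 9A B5.
Concatenated (24 bytes): F0 9F A5 A1 F3 B8 B8 A6 E1 84 8C EB 99 A8 F0 90 90 9F E9 97 BA E1 9A B5.

F0 9F A5 A1 F3 B8 B8 A6 E1 84 8C EB 99 A8 F0 90 90 9F E9 97 BA E1 9A B5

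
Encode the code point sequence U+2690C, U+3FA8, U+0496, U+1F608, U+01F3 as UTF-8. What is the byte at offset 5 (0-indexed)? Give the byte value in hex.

U+2690C → 4-byte form F0 A6 A4 8C at offsets 0–3.
U+3FA8 → 3-byte form E3 BE A8 at offsets 4–6.
Offset 5 falls in char 2's range; it's byte 2 of E3 BE A8 = 0xBE.

0xBE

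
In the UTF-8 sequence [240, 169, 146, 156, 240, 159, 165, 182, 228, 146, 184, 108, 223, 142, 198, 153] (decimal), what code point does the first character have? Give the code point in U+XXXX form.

Offset 0: leading byte 0xF0 = 11110000 → 4-byte char #1 = F0 A9 92 9C.
Leading byte 0xF0 = 11110000 matches 11110xxx → 4-byte sequence.
Byte 1: 0xF0 = 11110000, payload 000 (3 bits).
Byte 2: 0xA9 = 10101001 (10xxxxxx ✓), payload 101001.
Byte 3: 0x92 = 10010010 (10xxxxxx ✓), payload 010010.
Byte 4: 0x9C = 10011100 (10xxxxxx ✓), payload 011100.
Concatenate: 000101001010010011100 = 0x2949C (21 bits → U+2949C).

U+2949C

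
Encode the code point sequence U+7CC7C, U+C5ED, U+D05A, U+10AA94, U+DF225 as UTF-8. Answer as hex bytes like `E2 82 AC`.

F1 BC B1 BC EC 97 AD ED 81 9A F4 8A AA 94 F3 9F 88 A5

U+7CC7C: 4-byte form → F1 BC B1 BC.
U+C5ED: 3-byte form → EC 97 AD.
U+D05A: 3-byte form → ED 81 9A.
U+10AA94: 4-byte form → F4 8A AA 94.
U+DF225: 4-byte form → F3 9F 88 A5.
Concatenated (18 bytes): F1 BC B1 BC EC 97 AD ED 81 9A F4 8A AA 94 F3 9F 88 A5.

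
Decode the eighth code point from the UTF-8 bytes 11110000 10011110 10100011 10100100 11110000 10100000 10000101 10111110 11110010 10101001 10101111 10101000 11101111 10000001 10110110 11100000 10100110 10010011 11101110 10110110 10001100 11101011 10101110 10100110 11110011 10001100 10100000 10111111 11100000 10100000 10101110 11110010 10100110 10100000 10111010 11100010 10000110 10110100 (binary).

Offset 0: leading byte 0xF0 = 11110000 → 4-byte char #1 = F0 9E A3 A4.
Offset 4: leading byte 0xF0 = 11110000 → 4-byte char #2 = F0 A0 85 BE.
Offset 8: leading byte 0xF2 = 11110010 → 4-byte char #3 = F2 A9 AF A8.
Offset 12: leading byte 0xEF = 11101111 → 3-byte char #4 = EF 81 B6.
Offset 15: leading byte 0xE0 = 11100000 → 3-byte char #5 = E0 A6 93.
Offset 18: leading byte 0xEE = 11101110 → 3-byte char #6 = EE B6 8C.
Offset 21: leading byte 0xEB = 11101011 → 3-byte char #7 = EB AE A6.
Offset 24: leading byte 0xF3 = 11110011 → 4-byte char #8 = F3 8C A0 BF.
Leading byte 0xF3 = 11110011 matches 11110xxx → 4-byte sequence.
Byte 1: 0xF3 = 11110011, payload 011 (3 bits).
Byte 2: 0x8C = 10001100 (10xxxxxx ✓), payload 001100.
Byte 3: 0xA0 = 10100000 (10xxxxxx ✓), payload 100000.
Byte 4: 0xBF = 10111111 (10xxxxxx ✓), payload 111111.
Concatenate: 011001100100000111111 = 0xCC83F (21 bits → U+CC83F).

U+CC83F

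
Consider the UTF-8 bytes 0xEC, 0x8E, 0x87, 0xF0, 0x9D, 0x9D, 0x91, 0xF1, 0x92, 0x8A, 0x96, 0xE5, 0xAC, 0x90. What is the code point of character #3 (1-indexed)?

Offset 0: leading byte 0xEC = 11101100 → 3-byte char #1 = EC 8E 87.
Offset 3: leading byte 0xF0 = 11110000 → 4-byte char #2 = F0 9D 9D 91.
Offset 7: leading byte 0xF1 = 11110001 → 4-byte char #3 = F1 92 8A 96.
Leading byte 0xF1 = 11110001 matches 11110xxx → 4-byte sequence.
Byte 1: 0xF1 = 11110001, payload 001 (3 bits).
Byte 2: 0x92 = 10010010 (10xxxxxx ✓), payload 010010.
Byte 3: 0x8A = 10001010 (10xxxxxx ✓), payload 001010.
Byte 4: 0x96 = 10010110 (10xxxxxx ✓), payload 010110.
Concatenate: 001010010001010010110 = 0x52296 (21 bits → U+52296).

U+52296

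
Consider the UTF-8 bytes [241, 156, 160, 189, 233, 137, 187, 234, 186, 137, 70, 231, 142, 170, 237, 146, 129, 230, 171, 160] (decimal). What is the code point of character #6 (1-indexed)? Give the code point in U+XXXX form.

U+D481

Offset 0: leading byte 0xF1 = 11110001 → 4-byte char #1 = F1 9C A0 BD.
Offset 4: leading byte 0xE9 = 11101001 → 3-byte char #2 = E9 89 BB.
Offset 7: leading byte 0xEA = 11101010 → 3-byte char #3 = EA BA 89.
Offset 10: leading byte 0x46 = 01000110 → 1-byte char #4 = 46.
Offset 11: leading byte 0xE7 = 11100111 → 3-byte char #5 = E7 8E AA.
Offset 14: leading byte 0xED = 11101101 → 3-byte char #6 = ED 92 81.
Leading byte 0xED = 11101101 matches 1110xxxx → 3-byte sequence.
Byte 1: 0xED = 11101101, payload 1101 (4 bits).
Byte 2: 0x92 = 10010010 (10xxxxxx ✓), payload 010010.
Byte 3: 0x81 = 10000001 (10xxxxxx ✓), payload 000001.
Concatenate: 1101010010000001 = 0xD481 (16 bits → U+D481).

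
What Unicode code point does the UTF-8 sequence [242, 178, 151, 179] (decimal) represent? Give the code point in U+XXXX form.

U+B25F3

Leading byte 0xF2 = 11110010 matches 11110xxx → 4-byte sequence.
Byte 1: 0xF2 = 11110010, payload 010 (3 bits).
Byte 2: 0xB2 = 10110010 (10xxxxxx ✓), payload 110010.
Byte 3: 0x97 = 10010111 (10xxxxxx ✓), payload 010111.
Byte 4: 0xB3 = 10110011 (10xxxxxx ✓), payload 110011.
Concatenate: 010110010010111110011 = 0xB25F3 (21 bits → U+B25F3).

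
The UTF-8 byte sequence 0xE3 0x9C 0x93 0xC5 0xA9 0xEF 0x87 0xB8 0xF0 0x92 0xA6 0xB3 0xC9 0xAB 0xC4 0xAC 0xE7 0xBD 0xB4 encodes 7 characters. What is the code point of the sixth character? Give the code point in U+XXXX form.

Offset 0: leading byte 0xE3 = 11100011 → 3-byte char #1 = E3 9C 93.
Offset 3: leading byte 0xC5 = 11000101 → 2-byte char #2 = C5 A9.
Offset 5: leading byte 0xEF = 11101111 → 3-byte char #3 = EF 87 B8.
Offset 8: leading byte 0xF0 = 11110000 → 4-byte char #4 = F0 92 A6 B3.
Offset 12: leading byte 0xC9 = 11001001 → 2-byte char #5 = C9 AB.
Offset 14: leading byte 0xC4 = 11000100 → 2-byte char #6 = C4 AC.
Leading byte 0xC4 = 11000100 matches 110xxxxx → 2-byte sequence.
Byte 1: 0xC4 = 11000100, payload 00100 (5 bits).
Byte 2: 0xAC = 10101100 (10xxxxxx ✓), payload 101100.
Concatenate: 00100101100 = 0x12C (11 bits → U+012C).

U+012C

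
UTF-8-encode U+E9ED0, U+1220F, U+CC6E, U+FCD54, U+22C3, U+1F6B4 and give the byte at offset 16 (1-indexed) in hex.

0xE2

1-indexed offset 16 is 0-indexed offset 15.
U+E9ED0 → 4-byte form F3 A9 BB 90 at offsets 0–3.
U+1220F → 4-byte form F0 92 88 8F at offsets 4–7.
U+CC6E → 3-byte form EC B1 AE at offsets 8–10.
U+FCD54 → 4-byte form F3 BC B5 94 at offsets 11–14.
U+22C3 → 3-byte form E2 8B 83 at offsets 15–17.
Offset 15 falls in char 5's range; it's byte 1 of E2 8B 83 = 0xE2.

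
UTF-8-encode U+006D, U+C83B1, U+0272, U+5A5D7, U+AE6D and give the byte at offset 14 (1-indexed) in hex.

0xAD

1-indexed offset 14 is 0-indexed offset 13.
U+006D → 1-byte form 6D at offsets 0–0.
U+C83B1 → 4-byte form F3 88 8E B1 at offsets 1–4.
U+0272 → 2-byte form C9 B2 at offsets 5–6.
U+5A5D7 → 4-byte form F1 9A 97 97 at offsets 7–10.
U+AE6D → 3-byte form EA B9 AD at offsets 11–13.
Offset 13 falls in char 5's range; it's byte 3 of EA B9 AD = 0xAD.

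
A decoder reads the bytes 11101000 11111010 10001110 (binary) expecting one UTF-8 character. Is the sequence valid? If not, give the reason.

invalid (non-continuation byte where continuation expected)

Leading byte 0xE8 = 11101000 → 3-byte form.
Byte 2 is 0xFA = 11111010, which is not 10xxxxxx — expected a continuation byte.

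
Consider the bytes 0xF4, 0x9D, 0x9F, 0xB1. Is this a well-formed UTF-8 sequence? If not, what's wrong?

invalid (encodes a value above U+10FFFF)

Leading byte 0xF4 = 11110100 → 4-byte form.
Payload = 0x11D7F1, which exceeds U+10FFFF, the maximum Unicode code point. (Leading bytes F5–FF, or F4 followed by ≥ 0x90, are invalid.)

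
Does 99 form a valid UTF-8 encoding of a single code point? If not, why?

Byte 0x99 = 10011001 has the form 10xxxxxx — a continuation byte — but there is no preceding leading byte.

invalid (continuation byte with no leading byte)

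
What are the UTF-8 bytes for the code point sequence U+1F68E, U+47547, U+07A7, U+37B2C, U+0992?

F0 9F 9A 8E F1 87 95 87 DE A7 F0 B7 AC AC E0 A6 92

U+1F68E: 4-byte form → F0 9F 9A 8E.
U+47547: 4-byte form → F1 87 95 87.
U+07A7: 2-byte form → DE A7.
U+37B2C: 4-byte form → F0 B7 AC AC.
U+0992: 3-byte form → E0 A6 92.
Concatenated (17 bytes): F0 9F 9A 8E F1 87 95 87 DE A7 F0 B7 AC AC E0 A6 92.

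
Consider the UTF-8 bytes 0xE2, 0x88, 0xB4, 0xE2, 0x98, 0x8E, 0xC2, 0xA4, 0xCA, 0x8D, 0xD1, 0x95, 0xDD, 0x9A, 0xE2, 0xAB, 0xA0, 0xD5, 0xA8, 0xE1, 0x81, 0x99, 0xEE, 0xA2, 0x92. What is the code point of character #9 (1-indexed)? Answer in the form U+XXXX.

U+1059

Offset 0: leading byte 0xE2 = 11100010 → 3-byte char #1 = E2 88 B4.
Offset 3: leading byte 0xE2 = 11100010 → 3-byte char #2 = E2 98 8E.
Offset 6: leading byte 0xC2 = 11000010 → 2-byte char #3 = C2 A4.
Offset 8: leading byte 0xCA = 11001010 → 2-byte char #4 = CA 8D.
Offset 10: leading byte 0xD1 = 11010001 → 2-byte char #5 = D1 95.
Offset 12: leading byte 0xDD = 11011101 → 2-byte char #6 = DD 9A.
Offset 14: leading byte 0xE2 = 11100010 → 3-byte char #7 = E2 AB A0.
Offset 17: leading byte 0xD5 = 11010101 → 2-byte char #8 = D5 A8.
Offset 19: leading byte 0xE1 = 11100001 → 3-byte char #9 = E1 81 99.
Leading byte 0xE1 = 11100001 matches 1110xxxx → 3-byte sequence.
Byte 1: 0xE1 = 11100001, payload 0001 (4 bits).
Byte 2: 0x81 = 10000001 (10xxxxxx ✓), payload 000001.
Byte 3: 0x99 = 10011001 (10xxxxxx ✓), payload 011001.
Concatenate: 0001000001011001 = 0x1059 (16 bits → U+1059).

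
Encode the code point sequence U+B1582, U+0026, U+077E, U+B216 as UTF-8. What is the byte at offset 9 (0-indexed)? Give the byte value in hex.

U+B1582 → 4-byte form F2 B1 96 82 at offsets 0–3.
U+0026 → 1-byte form 26 at offsets 4–4.
U+077E → 2-byte form DD BE at offsets 5–6.
U+B216 → 3-byte form EB 88 96 at offsets 7–9.
Offset 9 falls in char 4's range; it's byte 3 of EB 88 96 = 0x96.

0x96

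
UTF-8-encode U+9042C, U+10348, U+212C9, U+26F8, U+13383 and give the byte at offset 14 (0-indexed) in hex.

U+9042C → 4-byte form F2 90 90 AC at offsets 0–3.
U+10348 → 4-byte form F0 90 8D 88 at offsets 4–7.
U+212C9 → 4-byte form F0 A1 8B 89 at offsets 8–11.
U+26F8 → 3-byte form E2 9B B8 at offsets 12–14.
Offset 14 falls in char 4's range; it's byte 3 of E2 9B B8 = 0xB8.

0xB8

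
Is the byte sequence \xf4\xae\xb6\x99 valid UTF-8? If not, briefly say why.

invalid (encodes a value above U+10FFFF)

Leading byte 0xF4 = 11110100 → 4-byte form.
Payload = 0x12ED99, which exceeds U+10FFFF, the maximum Unicode code point. (Leading bytes F5–FF, or F4 followed by ≥ 0x90, are invalid.)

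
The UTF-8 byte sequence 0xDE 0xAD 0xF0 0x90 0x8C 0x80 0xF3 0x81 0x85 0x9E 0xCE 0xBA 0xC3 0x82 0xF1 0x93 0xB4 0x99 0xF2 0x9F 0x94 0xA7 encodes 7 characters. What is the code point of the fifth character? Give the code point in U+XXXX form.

Offset 0: leading byte 0xDE = 11011110 → 2-byte char #1 = DE AD.
Offset 2: leading byte 0xF0 = 11110000 → 4-byte char #2 = F0 90 8C 80.
Offset 6: leading byte 0xF3 = 11110011 → 4-byte char #3 = F3 81 85 9E.
Offset 10: leading byte 0xCE = 11001110 → 2-byte char #4 = CE BA.
Offset 12: leading byte 0xC3 = 11000011 → 2-byte char #5 = C3 82.
Leading byte 0xC3 = 11000011 matches 110xxxxx → 2-byte sequence.
Byte 1: 0xC3 = 11000011, payload 00011 (5 bits).
Byte 2: 0x82 = 10000010 (10xxxxxx ✓), payload 000010.
Concatenate: 00011000010 = 0xC2 (11 bits → U+00C2).

U+00C2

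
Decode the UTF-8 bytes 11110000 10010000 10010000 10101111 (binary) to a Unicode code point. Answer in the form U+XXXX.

Leading byte 0xF0 = 11110000 matches 11110xxx → 4-byte sequence.
Byte 1: 0xF0 = 11110000, payload 000 (3 bits).
Byte 2: 0x90 = 10010000 (10xxxxxx ✓), payload 010000.
Byte 3: 0x90 = 10010000 (10xxxxxx ✓), payload 010000.
Byte 4: 0xAF = 10101111 (10xxxxxx ✓), payload 101111.
Concatenate: 000010000010000101111 = 0x1042F (21 bits → U+1042F).

U+1042F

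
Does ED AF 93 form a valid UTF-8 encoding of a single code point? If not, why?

invalid (encodes a surrogate (U+D800–U+DFFF))

Structurally a 3-byte sequence; payload = 0xDBD3.
But 0xDBD3 is in U+D800–U+DFFF, the surrogate range. Surrogates are not Unicode scalar values and are forbidden in UTF-8.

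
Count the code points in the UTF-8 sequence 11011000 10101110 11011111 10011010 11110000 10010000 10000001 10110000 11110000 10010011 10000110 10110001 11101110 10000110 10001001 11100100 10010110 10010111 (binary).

6

Byte at offset 0: 0xD8 = 11011000 → 2-byte char (#1). Advance 2.
Byte at offset 2: 0xDF = 11011111 → 2-byte char (#2). Advance 2.
Byte at offset 4: 0xF0 = 11110000 → 4-byte char (#3). Advance 4.
Byte at offset 8: 0xF0 = 11110000 → 4-byte char (#4). Advance 4.
Byte at offset 12: 0xEE = 11101110 → 3-byte char (#5). Advance 3.
Byte at offset 15: 0xE4 = 11100100 → 3-byte char (#6). Advance 3.
Reached end at offset 18 after 6 code points.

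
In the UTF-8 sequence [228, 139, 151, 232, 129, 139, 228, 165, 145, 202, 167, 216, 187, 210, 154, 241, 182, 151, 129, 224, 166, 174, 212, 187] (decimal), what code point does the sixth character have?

U+049A

Offset 0: leading byte 0xE4 = 11100100 → 3-byte char #1 = E4 8B 97.
Offset 3: leading byte 0xE8 = 11101000 → 3-byte char #2 = E8 81 8B.
Offset 6: leading byte 0xE4 = 11100100 → 3-byte char #3 = E4 A5 91.
Offset 9: leading byte 0xCA = 11001010 → 2-byte char #4 = CA A7.
Offset 11: leading byte 0xD8 = 11011000 → 2-byte char #5 = D8 BB.
Offset 13: leading byte 0xD2 = 11010010 → 2-byte char #6 = D2 9A.
Leading byte 0xD2 = 11010010 matches 110xxxxx → 2-byte sequence.
Byte 1: 0xD2 = 11010010, payload 10010 (5 bits).
Byte 2: 0x9A = 10011010 (10xxxxxx ✓), payload 011010.
Concatenate: 10010011010 = 0x49A (11 bits → U+049A).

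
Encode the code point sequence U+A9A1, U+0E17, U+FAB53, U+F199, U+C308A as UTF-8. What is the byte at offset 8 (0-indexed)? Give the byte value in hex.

U+A9A1 → 3-byte form EA A6 A1 at offsets 0–2.
U+0E17 → 3-byte form E0 B8 97 at offsets 3–5.
U+FAB53 → 4-byte form F3 BA AD 93 at offsets 6–9.
Offset 8 falls in char 3's range; it's byte 3 of F3 BA AD 93 = 0xAD.

0xAD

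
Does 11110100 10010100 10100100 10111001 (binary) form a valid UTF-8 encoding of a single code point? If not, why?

Leading byte 0xF4 = 11110100 → 4-byte form.
Payload = 0x114939, which exceeds U+10FFFF, the maximum Unicode code point. (Leading bytes F5–FF, or F4 followed by ≥ 0x90, are invalid.)

invalid (encodes a value above U+10FFFF)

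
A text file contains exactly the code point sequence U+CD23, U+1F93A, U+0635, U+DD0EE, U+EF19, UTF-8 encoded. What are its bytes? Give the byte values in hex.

EC B4 A3 F0 9F A4 BA D8 B5 F3 9D 83 AE EE BC 99

U+CD23: 3-byte form → EC B4 A3.
U+1F93A: 4-byte form → F0 9F A4 BA.
U+0635: 2-byte form → D8 B5.
U+DD0EE: 4-byte form → F3 9D 83 AE.
U+EF19: 3-byte form → EE BC 99.
Concatenated (16 bytes): EC B4 A3 F0 9F A4 BA D8 B5 F3 9D 83 AE EE BC 99.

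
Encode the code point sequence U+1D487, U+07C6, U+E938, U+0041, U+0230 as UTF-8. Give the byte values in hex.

U+1D487: 4-byte form → F0 9D 92 87.
U+07C6: 2-byte form → DF 86.
U+E938: 3-byte form → EE A4 B8.
U+0041: 1-byte form → 41.
U+0230: 2-byte form → C8 B0.
Concatenated (12 bytes): F0 9D 92 87 DF 86 EE A4 B8 41 C8 B0.

F0 9D 92 87 DF 86 EE A4 B8 41 C8 B0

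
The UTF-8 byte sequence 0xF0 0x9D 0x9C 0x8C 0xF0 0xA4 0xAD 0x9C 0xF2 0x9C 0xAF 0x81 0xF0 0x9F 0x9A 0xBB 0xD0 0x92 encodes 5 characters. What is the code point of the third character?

Offset 0: leading byte 0xF0 = 11110000 → 4-byte char #1 = F0 9D 9C 8C.
Offset 4: leading byte 0xF0 = 11110000 → 4-byte char #2 = F0 A4 AD 9C.
Offset 8: leading byte 0xF2 = 11110010 → 4-byte char #3 = F2 9C AF 81.
Leading byte 0xF2 = 11110010 matches 11110xxx → 4-byte sequence.
Byte 1: 0xF2 = 11110010, payload 010 (3 bits).
Byte 2: 0x9C = 10011100 (10xxxxxx ✓), payload 011100.
Byte 3: 0xAF = 10101111 (10xxxxxx ✓), payload 101111.
Byte 4: 0x81 = 10000001 (10xxxxxx ✓), payload 000001.
Concatenate: 010011100101111000001 = 0x9CBC1 (21 bits → U+9CBC1).

U+9CBC1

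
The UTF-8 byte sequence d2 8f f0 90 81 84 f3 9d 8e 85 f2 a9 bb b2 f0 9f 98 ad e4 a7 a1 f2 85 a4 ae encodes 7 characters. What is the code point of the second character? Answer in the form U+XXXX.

U+10044

Offset 0: leading byte 0xD2 = 11010010 → 2-byte char #1 = D2 8F.
Offset 2: leading byte 0xF0 = 11110000 → 4-byte char #2 = F0 90 81 84.
Leading byte 0xF0 = 11110000 matches 11110xxx → 4-byte sequence.
Byte 1: 0xF0 = 11110000, payload 000 (3 bits).
Byte 2: 0x90 = 10010000 (10xxxxxx ✓), payload 010000.
Byte 3: 0x81 = 10000001 (10xxxxxx ✓), payload 000001.
Byte 4: 0x84 = 10000100 (10xxxxxx ✓), payload 000100.
Concatenate: 000010000000001000100 = 0x10044 (21 bits → U+10044).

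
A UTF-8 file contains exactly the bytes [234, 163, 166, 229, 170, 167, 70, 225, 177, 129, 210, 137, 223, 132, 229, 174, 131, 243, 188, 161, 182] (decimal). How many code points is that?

Byte at offset 0: 0xEA = 11101010 → 3-byte char (#1). Advance 3.
Byte at offset 3: 0xE5 = 11100101 → 3-byte char (#2). Advance 3.
Byte at offset 6: 0x46 = 01000110 → 1-byte char (#3). Advance 1.
Byte at offset 7: 0xE1 = 11100001 → 3-byte char (#4). Advance 3.
Byte at offset 10: 0xD2 = 11010010 → 2-byte char (#5). Advance 2.
Byte at offset 12: 0xDF = 11011111 → 2-byte char (#6). Advance 2.
Byte at offset 14: 0xE5 = 11100101 → 3-byte char (#7). Advance 3.
Byte at offset 17: 0xF3 = 11110011 → 4-byte char (#8). Advance 4.
Reached end at offset 21 after 8 code points.

8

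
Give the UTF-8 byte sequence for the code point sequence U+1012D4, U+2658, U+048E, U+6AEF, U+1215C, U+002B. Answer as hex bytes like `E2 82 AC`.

U+1012D4: 4-byte form → F4 81 8B 94.
U+2658: 3-byte form → E2 99 98.
U+048E: 2-byte form → D2 8E.
U+6AEF: 3-byte form → E6 AB AF.
U+1215C: 4-byte form → F0 92 85 9C.
U+002B: 1-byte form → 2B.
Concatenated (17 bytes): F4 81 8B 94 E2 99 98 D2 8E E6 AB AF F0 92 85 9C 2B.

F4 81 8B 94 E2 99 98 D2 8E E6 AB AF F0 92 85 9C 2B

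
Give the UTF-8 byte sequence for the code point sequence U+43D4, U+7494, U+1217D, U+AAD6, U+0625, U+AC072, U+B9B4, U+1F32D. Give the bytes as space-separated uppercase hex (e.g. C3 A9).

U+43D4: 3-byte form → E4 8F 94.
U+7494: 3-byte form → E7 92 94.
U+1217D: 4-byte form → F0 92 85 BD.
U+AAD6: 3-byte form → EA AB 96.
U+0625: 2-byte form → D8 A5.
U+AC072: 4-byte form → F2 AC 81 B2.
U+B9B4: 3-byte form → EB A6 B4.
U+1F32D: 4-byte form → F0 9F 8C AD.
Concatenated (26 bytes): E4 8F 94 E7 92 94 F0 92 85 BD EA AB 96 D8 A5 F2 AC 81 B2 EB A6 B4 F0 9F 8C AD.

E4 8F 94 E7 92 94 F0 92 85 BD EA AB 96 D8 A5 F2 AC 81 B2 EB A6 B4 F0 9F 8C AD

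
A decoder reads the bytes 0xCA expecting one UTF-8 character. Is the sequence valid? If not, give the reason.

invalid (sequence truncated)

Leading byte 0xCA = 11001010 → 2-byte form, but only 1 byte is present.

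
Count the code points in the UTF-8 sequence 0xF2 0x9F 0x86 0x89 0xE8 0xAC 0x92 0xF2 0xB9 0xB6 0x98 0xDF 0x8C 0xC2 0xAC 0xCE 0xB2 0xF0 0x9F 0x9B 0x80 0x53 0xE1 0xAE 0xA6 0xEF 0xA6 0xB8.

10

Byte at offset 0: 0xF2 = 11110010 → 4-byte char (#1). Advance 4.
Byte at offset 4: 0xE8 = 11101000 → 3-byte char (#2). Advance 3.
Byte at offset 7: 0xF2 = 11110010 → 4-byte char (#3). Advance 4.
Byte at offset 11: 0xDF = 11011111 → 2-byte char (#4). Advance 2.
Byte at offset 13: 0xC2 = 11000010 → 2-byte char (#5). Advance 2.
Byte at offset 15: 0xCE = 11001110 → 2-byte char (#6). Advance 2.
Byte at offset 17: 0xF0 = 11110000 → 4-byte char (#7). Advance 4.
Byte at offset 21: 0x53 = 01010011 → 1-byte char (#8). Advance 1.
Byte at offset 22: 0xE1 = 11100001 → 3-byte char (#9). Advance 3.
Byte at offset 25: 0xEF = 11101111 → 3-byte char (#10). Advance 3.
Reached end at offset 28 after 10 code points.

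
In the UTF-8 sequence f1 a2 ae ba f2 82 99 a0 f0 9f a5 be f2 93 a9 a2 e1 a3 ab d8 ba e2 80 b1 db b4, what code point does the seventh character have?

Offset 0: leading byte 0xF1 = 11110001 → 4-byte char #1 = F1 A2 AE BA.
Offset 4: leading byte 0xF2 = 11110010 → 4-byte char #2 = F2 82 99 A0.
Offset 8: leading byte 0xF0 = 11110000 → 4-byte char #3 = F0 9F A5 BE.
Offset 12: leading byte 0xF2 = 11110010 → 4-byte char #4 = F2 93 A9 A2.
Offset 16: leading byte 0xE1 = 11100001 → 3-byte char #5 = E1 A3 AB.
Offset 19: leading byte 0xD8 = 11011000 → 2-byte char #6 = D8 BA.
Offset 21: leading byte 0xE2 = 11100010 → 3-byte char #7 = E2 80 B1.
Leading byte 0xE2 = 11100010 matches 1110xxxx → 3-byte sequence.
Byte 1: 0xE2 = 11100010, payload 0010 (4 bits).
Byte 2: 0x80 = 10000000 (10xxxxxx ✓), payload 000000.
Byte 3: 0xB1 = 10110001 (10xxxxxx ✓), payload 110001.
Concatenate: 0010000000110001 = 0x2031 (16 bits → U+2031).

U+2031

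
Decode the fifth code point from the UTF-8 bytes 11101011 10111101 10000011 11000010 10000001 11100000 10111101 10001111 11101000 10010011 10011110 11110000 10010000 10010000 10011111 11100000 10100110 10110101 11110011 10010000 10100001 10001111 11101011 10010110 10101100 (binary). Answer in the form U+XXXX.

Offset 0: leading byte 0xEB = 11101011 → 3-byte char #1 = EB BD 83.
Offset 3: leading byte 0xC2 = 11000010 → 2-byte char #2 = C2 81.
Offset 5: leading byte 0xE0 = 11100000 → 3-byte char #3 = E0 BD 8F.
Offset 8: leading byte 0xE8 = 11101000 → 3-byte char #4 = E8 93 9E.
Offset 11: leading byte 0xF0 = 11110000 → 4-byte char #5 = F0 90 90 9F.
Leading byte 0xF0 = 11110000 matches 11110xxx → 4-byte sequence.
Byte 1: 0xF0 = 11110000, payload 000 (3 bits).
Byte 2: 0x90 = 10010000 (10xxxxxx ✓), payload 010000.
Byte 3: 0x90 = 10010000 (10xxxxxx ✓), payload 010000.
Byte 4: 0x9F = 10011111 (10xxxxxx ✓), payload 011111.
Concatenate: 000010000010000011111 = 0x1041F (21 bits → U+1041F).

U+1041F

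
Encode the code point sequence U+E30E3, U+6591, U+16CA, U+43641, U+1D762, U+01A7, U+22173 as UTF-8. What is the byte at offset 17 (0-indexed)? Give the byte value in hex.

0xA2

U+E30E3 → 4-byte form F3 A3 83 A3 at offsets 0–3.
U+6591 → 3-byte form E6 96 91 at offsets 4–6.
U+16CA → 3-byte form E1 9B 8A at offsets 7–9.
U+43641 → 4-byte form F1 83 99 81 at offsets 10–13.
U+1D762 → 4-byte form F0 9D 9D A2 at offsets 14–17.
Offset 17 falls in char 5's range; it's byte 4 of F0 9D 9D A2 = 0xA2.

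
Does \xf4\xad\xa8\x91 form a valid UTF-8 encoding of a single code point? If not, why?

invalid (encodes a value above U+10FFFF)

Leading byte 0xF4 = 11110100 → 4-byte form.
Payload = 0x12DA11, which exceeds U+10FFFF, the maximum Unicode code point. (Leading bytes F5–FF, or F4 followed by ≥ 0x90, are invalid.)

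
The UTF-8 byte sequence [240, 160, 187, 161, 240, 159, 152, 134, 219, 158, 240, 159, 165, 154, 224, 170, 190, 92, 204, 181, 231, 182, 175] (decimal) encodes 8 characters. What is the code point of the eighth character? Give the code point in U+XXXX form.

U+7DAF

Offset 0: leading byte 0xF0 = 11110000 → 4-byte char #1 = F0 A0 BB A1.
Offset 4: leading byte 0xF0 = 11110000 → 4-byte char #2 = F0 9F 98 86.
Offset 8: leading byte 0xDB = 11011011 → 2-byte char #3 = DB 9E.
Offset 10: leading byte 0xF0 = 11110000 → 4-byte char #4 = F0 9F A5 9A.
Offset 14: leading byte 0xE0 = 11100000 → 3-byte char #5 = E0 AA BE.
Offset 17: leading byte 0x5C = 01011100 → 1-byte char #6 = 5C.
Offset 18: leading byte 0xCC = 11001100 → 2-byte char #7 = CC B5.
Offset 20: leading byte 0xE7 = 11100111 → 3-byte char #8 = E7 B6 AF.
Leading byte 0xE7 = 11100111 matches 1110xxxx → 3-byte sequence.
Byte 1: 0xE7 = 11100111, payload 0111 (4 bits).
Byte 2: 0xB6 = 10110110 (10xxxxxx ✓), payload 110110.
Byte 3: 0xAF = 10101111 (10xxxxxx ✓), payload 101111.
Concatenate: 0111110110101111 = 0x7DAF (16 bits → U+7DAF).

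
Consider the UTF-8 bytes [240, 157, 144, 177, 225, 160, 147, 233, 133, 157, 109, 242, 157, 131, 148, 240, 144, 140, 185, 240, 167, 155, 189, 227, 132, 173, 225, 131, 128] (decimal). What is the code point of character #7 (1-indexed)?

U+276FD

Offset 0: leading byte 0xF0 = 11110000 → 4-byte char #1 = F0 9D 90 B1.
Offset 4: leading byte 0xE1 = 11100001 → 3-byte char #2 = E1 A0 93.
Offset 7: leading byte 0xE9 = 11101001 → 3-byte char #3 = E9 85 9D.
Offset 10: leading byte 0x6D = 01101101 → 1-byte char #4 = 6D.
Offset 11: leading byte 0xF2 = 11110010 → 4-byte char #5 = F2 9D 83 94.
Offset 15: leading byte 0xF0 = 11110000 → 4-byte char #6 = F0 90 8C B9.
Offset 19: leading byte 0xF0 = 11110000 → 4-byte char #7 = F0 A7 9B BD.
Leading byte 0xF0 = 11110000 matches 11110xxx → 4-byte sequence.
Byte 1: 0xF0 = 11110000, payload 000 (3 bits).
Byte 2: 0xA7 = 10100111 (10xxxxxx ✓), payload 100111.
Byte 3: 0x9B = 10011011 (10xxxxxx ✓), payload 011011.
Byte 4: 0xBD = 10111101 (10xxxxxx ✓), payload 111101.
Concatenate: 000100111011011111101 = 0x276FD (21 bits → U+276FD).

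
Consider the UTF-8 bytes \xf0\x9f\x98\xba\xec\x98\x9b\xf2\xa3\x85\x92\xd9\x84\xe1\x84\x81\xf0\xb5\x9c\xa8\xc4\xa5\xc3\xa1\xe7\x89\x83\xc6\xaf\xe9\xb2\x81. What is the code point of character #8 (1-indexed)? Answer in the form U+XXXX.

U+00E1

Offset 0: leading byte 0xF0 = 11110000 → 4-byte char #1 = F0 9F 98 BA.
Offset 4: leading byte 0xEC = 11101100 → 3-byte char #2 = EC 98 9B.
Offset 7: leading byte 0xF2 = 11110010 → 4-byte char #3 = F2 A3 85 92.
Offset 11: leading byte 0xD9 = 11011001 → 2-byte char #4 = D9 84.
Offset 13: leading byte 0xE1 = 11100001 → 3-byte char #5 = E1 84 81.
Offset 16: leading byte 0xF0 = 11110000 → 4-byte char #6 = F0 B5 9C A8.
Offset 20: leading byte 0xC4 = 11000100 → 2-byte char #7 = C4 A5.
Offset 22: leading byte 0xC3 = 11000011 → 2-byte char #8 = C3 A1.
Leading byte 0xC3 = 11000011 matches 110xxxxx → 2-byte sequence.
Byte 1: 0xC3 = 11000011, payload 00011 (5 bits).
Byte 2: 0xA1 = 10100001 (10xxxxxx ✓), payload 100001.
Concatenate: 00011100001 = 0xE1 (11 bits → U+00E1).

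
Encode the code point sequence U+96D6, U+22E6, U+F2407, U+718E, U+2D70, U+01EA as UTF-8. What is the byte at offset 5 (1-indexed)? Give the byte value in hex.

1-indexed offset 5 is 0-indexed offset 4.
U+96D6 → 3-byte form E9 9B 96 at offsets 0–2.
U+22E6 → 3-byte form E2 8B A6 at offsets 3–5.
Offset 4 falls in char 2's range; it's byte 2 of E2 8B A6 = 0x8B.

0x8B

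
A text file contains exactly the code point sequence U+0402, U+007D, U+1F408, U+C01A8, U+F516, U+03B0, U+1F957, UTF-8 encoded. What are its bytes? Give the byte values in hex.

D0 82 7D F0 9F 90 88 F3 80 86 A8 EF 94 96 CE B0 F0 9F A5 97

U+0402: 2-byte form → D0 82.
U+007D: 1-byte form → 7D.
U+1F408: 4-byte form → F0 9F 90 88.
U+C01A8: 4-byte form → F3 80 86 A8.
U+F516: 3-byte form → EF 94 96.
U+03B0: 2-byte form → CE B0.
U+1F957: 4-byte form → F0 9F A5 97.
Concatenated (20 bytes): D0 82 7D F0 9F 90 88 F3 80 86 A8 EF 94 96 CE B0 F0 9F A5 97.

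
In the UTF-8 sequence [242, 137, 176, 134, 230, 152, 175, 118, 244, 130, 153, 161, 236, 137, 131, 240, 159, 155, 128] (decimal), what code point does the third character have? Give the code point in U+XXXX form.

U+0076

Offset 0: leading byte 0xF2 = 11110010 → 4-byte char #1 = F2 89 B0 86.
Offset 4: leading byte 0xE6 = 11100110 → 3-byte char #2 = E6 98 AF.
Offset 7: leading byte 0x76 = 01110110 → 1-byte char #3 = 76.
Leading byte 0x76 = 01110110 matches 0xxxxxxx → 1-byte sequence.
Byte 1: 0x76 = 01110110, payload 1110110 (7 bits).
Concatenate: 1110110 = 0x76 (7 bits → U+0076).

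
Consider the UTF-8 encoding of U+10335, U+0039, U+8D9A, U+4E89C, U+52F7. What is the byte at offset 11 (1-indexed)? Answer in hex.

0xA2

1-indexed offset 11 is 0-indexed offset 10.
U+10335 → 4-byte form F0 90 8C B5 at offsets 0–3.
U+0039 → 1-byte form 39 at offsets 4–4.
U+8D9A → 3-byte form E8 B6 9A at offsets 5–7.
U+4E89C → 4-byte form F1 8E A2 9C at offsets 8–11.
Offset 10 falls in char 4's range; it's byte 3 of F1 8E A2 9C = 0xA2.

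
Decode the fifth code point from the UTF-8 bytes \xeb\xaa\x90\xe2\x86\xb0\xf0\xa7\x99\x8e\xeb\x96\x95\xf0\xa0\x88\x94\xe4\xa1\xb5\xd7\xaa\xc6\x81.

U+20214

Offset 0: leading byte 0xEB = 11101011 → 3-byte char #1 = EB AA 90.
Offset 3: leading byte 0xE2 = 11100010 → 3-byte char #2 = E2 86 B0.
Offset 6: leading byte 0xF0 = 11110000 → 4-byte char #3 = F0 A7 99 8E.
Offset 10: leading byte 0xEB = 11101011 → 3-byte char #4 = EB 96 95.
Offset 13: leading byte 0xF0 = 11110000 → 4-byte char #5 = F0 A0 88 94.
Leading byte 0xF0 = 11110000 matches 11110xxx → 4-byte sequence.
Byte 1: 0xF0 = 11110000, payload 000 (3 bits).
Byte 2: 0xA0 = 10100000 (10xxxxxx ✓), payload 100000.
Byte 3: 0x88 = 10001000 (10xxxxxx ✓), payload 001000.
Byte 4: 0x94 = 10010100 (10xxxxxx ✓), payload 010100.
Concatenate: 000100000001000010100 = 0x20214 (21 bits → U+20214).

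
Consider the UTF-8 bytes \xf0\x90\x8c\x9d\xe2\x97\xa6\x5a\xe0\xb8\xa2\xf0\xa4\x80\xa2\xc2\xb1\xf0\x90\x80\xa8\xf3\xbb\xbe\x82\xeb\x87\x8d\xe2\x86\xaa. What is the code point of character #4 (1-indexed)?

Offset 0: leading byte 0xF0 = 11110000 → 4-byte char #1 = F0 90 8C 9D.
Offset 4: leading byte 0xE2 = 11100010 → 3-byte char #2 = E2 97 A6.
Offset 7: leading byte 0x5A = 01011010 → 1-byte char #3 = 5A.
Offset 8: leading byte 0xE0 = 11100000 → 3-byte char #4 = E0 B8 A2.
Leading byte 0xE0 = 11100000 matches 1110xxxx → 3-byte sequence.
Byte 1: 0xE0 = 11100000, payload 0000 (4 bits).
Byte 2: 0xB8 = 10111000 (10xxxxxx ✓), payload 111000.
Byte 3: 0xA2 = 10100010 (10xxxxxx ✓), payload 100010.
Concatenate: 0000111000100010 = 0xE22 (16 bits → U+0E22).

U+0E22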